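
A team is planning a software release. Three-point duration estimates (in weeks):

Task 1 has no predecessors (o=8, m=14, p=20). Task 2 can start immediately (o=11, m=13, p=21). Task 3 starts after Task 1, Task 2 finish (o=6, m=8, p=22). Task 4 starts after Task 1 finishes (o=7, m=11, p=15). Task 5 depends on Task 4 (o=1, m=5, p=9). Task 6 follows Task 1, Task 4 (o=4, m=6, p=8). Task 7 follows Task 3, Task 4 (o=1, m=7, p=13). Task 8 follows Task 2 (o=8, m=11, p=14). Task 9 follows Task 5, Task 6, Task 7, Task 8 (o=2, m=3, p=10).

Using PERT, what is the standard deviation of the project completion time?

te_Task 1 = (8 + 4·14 + 20)/6 = 84/6 = 14; σ²_Task 1 = ((20−8)/6)² = 4.000
te_Task 2 = (11 + 4·13 + 21)/6 = 84/6 = 14; σ²_Task 2 = ((21−11)/6)² = 2.778
te_Task 3 = (6 + 4·8 + 22)/6 = 60/6 = 10; σ²_Task 3 = ((22−6)/6)² = 7.111
te_Task 4 = (7 + 4·11 + 15)/6 = 66/6 = 11; σ²_Task 4 = ((15−7)/6)² = 1.778
te_Task 5 = (1 + 4·5 + 9)/6 = 30/6 = 5; σ²_Task 5 = ((9−1)/6)² = 1.778
te_Task 6 = (4 + 4·6 + 8)/6 = 36/6 = 6; σ²_Task 6 = ((8−4)/6)² = 0.444
te_Task 7 = (1 + 4·7 + 13)/6 = 42/6 = 7; σ²_Task 7 = ((13−1)/6)² = 4.000
te_Task 8 = (8 + 4·11 + 14)/6 = 66/6 = 11; σ²_Task 8 = ((14−8)/6)² = 1.000
te_Task 9 = (2 + 4·3 + 10)/6 = 24/6 = 4; σ²_Task 9 = ((10−2)/6)² = 1.778

Forward pass:
ES_Task 1 = 0; EF_Task 1 = 14
ES_Task 2 = 0; EF_Task 2 = 14
ES_Task 3 = max(EF_Task 1=14, EF_Task 2=14) = 14; EF_Task 3 = 14+10 = 24
ES_Task 4 = 14; EF_Task 4 = 14+11 = 25
ES_Task 5 = 25; EF_Task 5 = 25+5 = 30
ES_Task 6 = max(EF_Task 1=14, EF_Task 4=25) = 25; EF_Task 6 = 25+6 = 31
ES_Task 7 = max(EF_Task 3=24, EF_Task 4=25) = 25; EF_Task 7 = 25+7 = 32
ES_Task 8 = 14; EF_Task 8 = 14+11 = 25
ES_Task 9 = max(EF_Task 5=30, EF_Task 6=31, EF_Task 7=32, EF_Task 8=25) = 32; EF_Task 9 = 32+4 = 36
Expected project duration μ = 36 weeks. Critical path: Task 1 → Task 4 → Task 7 → Task 9.

Variance along critical path = 4.000 + 1.778 + 4.000 + 1.778 = 11.556
σ = √11.556 = 3.399 weeks

3.40 weeks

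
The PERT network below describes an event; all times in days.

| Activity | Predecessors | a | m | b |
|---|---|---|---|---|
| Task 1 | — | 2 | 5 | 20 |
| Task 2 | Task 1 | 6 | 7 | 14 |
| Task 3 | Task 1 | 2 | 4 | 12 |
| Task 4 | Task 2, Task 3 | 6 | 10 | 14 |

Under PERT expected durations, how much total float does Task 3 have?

te_Task 1 = (2 + 4·5 + 20)/6 = 42/6 = 7
te_Task 2 = (6 + 4·7 + 14)/6 = 48/6 = 8
te_Task 3 = (2 + 4·4 + 12)/6 = 30/6 = 5
te_Task 4 = (6 + 4·10 + 14)/6 = 60/6 = 10

Forward pass:
ES_Task 1 = 0; EF_Task 1 = 7
ES_Task 2 = 7; EF_Task 2 = 7+8 = 15
ES_Task 3 = 7; EF_Task 3 = 7+5 = 12
ES_Task 4 = max(EF_Task 2=15, EF_Task 3=12) = 15; EF_Task 4 = 15+10 = 25
Expected project duration μ = 25 days. Critical path: Task 1 → Task 2 → Task 4.

Backward pass:
LF_Task 4 = 25; LS_Task 4 = 25−10 = 15
LF_Task 3 = LS_Task 4 = 15; LS_Task 3 = 15−5 = 10
LF_Task 2 = LS_Task 4 = 15; LS_Task 2 = 15−8 = 7
LF_Task 1 = min(LS_Task 2=7, LS_Task 3=10) = 7; LS_Task 1 = 7−7 = 0
Slack_Task 3 = LS_Task 3 − ES_Task 3 = 10 − 7 = 3

3 days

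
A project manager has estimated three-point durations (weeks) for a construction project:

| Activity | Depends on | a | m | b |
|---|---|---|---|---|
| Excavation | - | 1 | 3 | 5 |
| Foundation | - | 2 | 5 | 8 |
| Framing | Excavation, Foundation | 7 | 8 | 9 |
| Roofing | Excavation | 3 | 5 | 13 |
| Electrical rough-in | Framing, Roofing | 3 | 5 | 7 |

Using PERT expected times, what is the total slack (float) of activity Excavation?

2 weeks

te_Excavation = (1 + 4·3 + 5)/6 = 18/6 = 3
te_Foundation = (2 + 4·5 + 8)/6 = 30/6 = 5
te_Framing = (7 + 4·8 + 9)/6 = 48/6 = 8
te_Roofing = (3 + 4·5 + 13)/6 = 36/6 = 6
te_Electrical rough-in = (3 + 4·5 + 7)/6 = 30/6 = 5

Forward pass:
ES_Excavation = 0; EF_Excavation = 3
ES_Foundation = 0; EF_Foundation = 5
ES_Framing = max(EF_Excavation=3, EF_Foundation=5) = 5; EF_Framing = 5+8 = 13
ES_Roofing = 3; EF_Roofing = 3+6 = 9
ES_Electrical rough-in = max(EF_Framing=13, EF_Roofing=9) = 13; EF_Electrical rough-in = 13+5 = 18
Expected project duration μ = 18 weeks. Critical path: Foundation → Framing → Electrical rough-in.

Backward pass:
LF_Electrical rough-in = 18; LS_Electrical rough-in = 18−5 = 13
LF_Roofing = LS_Electrical rough-in = 13; LS_Roofing = 13−6 = 7
LF_Framing = LS_Electrical rough-in = 13; LS_Framing = 13−8 = 5
LF_Foundation = LS_Framing = 5; LS_Foundation = 5−5 = 0
LF_Excavation = min(LS_Framing=5, LS_Roofing=7) = 5; LS_Excavation = 5−3 = 2
Slack_Excavation = LS_Excavation − ES_Excavation = 2 − 0 = 2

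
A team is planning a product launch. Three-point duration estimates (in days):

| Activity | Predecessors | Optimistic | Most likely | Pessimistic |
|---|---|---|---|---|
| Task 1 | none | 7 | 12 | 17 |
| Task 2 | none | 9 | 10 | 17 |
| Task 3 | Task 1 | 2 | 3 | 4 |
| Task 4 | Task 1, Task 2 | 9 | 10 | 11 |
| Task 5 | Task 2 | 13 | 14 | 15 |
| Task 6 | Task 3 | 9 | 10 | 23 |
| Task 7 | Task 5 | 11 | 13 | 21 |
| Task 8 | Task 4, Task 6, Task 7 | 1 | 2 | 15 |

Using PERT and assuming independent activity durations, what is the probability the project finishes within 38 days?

te_Task 1 = (7 + 4·12 + 17)/6 = 72/6 = 12; σ²_Task 1 = ((17−7)/6)² = 2.778
te_Task 2 = (9 + 4·10 + 17)/6 = 66/6 = 11; σ²_Task 2 = ((17−9)/6)² = 1.778
te_Task 3 = (2 + 4·3 + 4)/6 = 18/6 = 3; σ²_Task 3 = ((4−2)/6)² = 0.111
te_Task 4 = (9 + 4·10 + 11)/6 = 60/6 = 10; σ²_Task 4 = ((11−9)/6)² = 0.111
te_Task 5 = (13 + 4·14 + 15)/6 = 84/6 = 14; σ²_Task 5 = ((15−13)/6)² = 0.111
te_Task 6 = (9 + 4·10 + 23)/6 = 72/6 = 12; σ²_Task 6 = ((23−9)/6)² = 5.444
te_Task 7 = (11 + 4·13 + 21)/6 = 84/6 = 14; σ²_Task 7 = ((21−11)/6)² = 2.778
te_Task 8 = (1 + 4·2 + 15)/6 = 24/6 = 4; σ²_Task 8 = ((15−1)/6)² = 5.444

Forward pass:
ES_Task 1 = 0; EF_Task 1 = 12
ES_Task 2 = 0; EF_Task 2 = 11
ES_Task 3 = 12; EF_Task 3 = 12+3 = 15
ES_Task 4 = max(EF_Task 1=12, EF_Task 2=11) = 12; EF_Task 4 = 12+10 = 22
ES_Task 5 = 11; EF_Task 5 = 11+14 = 25
ES_Task 6 = 15; EF_Task 6 = 15+12 = 27
ES_Task 7 = 25; EF_Task 7 = 25+14 = 39
ES_Task 8 = max(EF_Task 4=22, EF_Task 6=27, EF_Task 7=39) = 39; EF_Task 8 = 39+4 = 43
Expected project duration μ = 43 days. Critical path: Task 2 → Task 5 → Task 7 → Task 8.

Variance along critical path = 1.778 + 0.111 + 2.778 + 5.444 = 10.111; σ = √10.111 = 3.180 days.
Z = (38 − 43) / 3.180 = -1.572
P(T ≤ 38) = Φ(-1.572) ≈ 0.058

0.058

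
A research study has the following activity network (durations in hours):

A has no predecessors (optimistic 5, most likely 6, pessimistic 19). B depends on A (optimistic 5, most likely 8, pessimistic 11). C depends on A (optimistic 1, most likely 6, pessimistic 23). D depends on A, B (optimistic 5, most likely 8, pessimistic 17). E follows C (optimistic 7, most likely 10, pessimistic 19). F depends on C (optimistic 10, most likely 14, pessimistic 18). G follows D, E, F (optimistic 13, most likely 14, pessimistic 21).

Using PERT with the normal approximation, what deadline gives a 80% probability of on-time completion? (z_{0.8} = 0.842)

te_A = (5 + 4·6 + 19)/6 = 48/6 = 8; σ²_A = ((19−5)/6)² = 5.444
te_B = (5 + 4·8 + 11)/6 = 48/6 = 8; σ²_B = ((11−5)/6)² = 1.000
te_C = (1 + 4·6 + 23)/6 = 48/6 = 8; σ²_C = ((23−1)/6)² = 13.444
te_D = (5 + 4·8 + 17)/6 = 54/6 = 9; σ²_D = ((17−5)/6)² = 4.000
te_E = (7 + 4·10 + 19)/6 = 66/6 = 11; σ²_E = ((19−7)/6)² = 4.000
te_F = (10 + 4·14 + 18)/6 = 84/6 = 14; σ²_F = ((18−10)/6)² = 1.778
te_G = (13 + 4·14 + 21)/6 = 90/6 = 15; σ²_G = ((21−13)/6)² = 1.778

Forward pass:
ES_A = 0; EF_A = 8
ES_B = 8; EF_B = 8+8 = 16
ES_C = 8; EF_C = 8+8 = 16
ES_D = max(EF_A=8, EF_B=16) = 16; EF_D = 16+9 = 25
ES_E = 16; EF_E = 16+11 = 27
ES_F = 16; EF_F = 16+14 = 30
ES_G = max(EF_D=25, EF_E=27, EF_F=30) = 30; EF_G = 30+15 = 45
Expected project duration μ = 45 hours. Critical path: A → C → F → G.

Variance along critical path = 5.444 + 13.444 + 1.778 + 1.778 = 22.444; σ = 4.738 hours.
D = μ + z·σ = 45 + 0.842·4.738 = 49.0 hours

49.0 hours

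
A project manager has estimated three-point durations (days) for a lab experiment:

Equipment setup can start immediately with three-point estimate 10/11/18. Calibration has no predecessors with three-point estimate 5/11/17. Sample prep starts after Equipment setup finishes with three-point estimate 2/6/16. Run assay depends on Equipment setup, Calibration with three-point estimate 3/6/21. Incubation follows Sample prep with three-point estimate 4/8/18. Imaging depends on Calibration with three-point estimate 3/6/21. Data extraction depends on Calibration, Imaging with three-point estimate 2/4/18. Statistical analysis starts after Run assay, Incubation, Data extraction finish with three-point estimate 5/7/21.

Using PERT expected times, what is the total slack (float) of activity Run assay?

te_Equipment setup = (10 + 4·11 + 18)/6 = 72/6 = 12
te_Calibration = (5 + 4·11 + 17)/6 = 66/6 = 11
te_Sample prep = (2 + 4·6 + 16)/6 = 42/6 = 7
te_Run assay = (3 + 4·6 + 21)/6 = 48/6 = 8
te_Incubation = (4 + 4·8 + 18)/6 = 54/6 = 9
te_Imaging = (3 + 4·6 + 21)/6 = 48/6 = 8
te_Data extraction = (2 + 4·4 + 18)/6 = 36/6 = 6
te_Statistical analysis = (5 + 4·7 + 21)/6 = 54/6 = 9

Forward pass:
ES_Equipment setup = 0; EF_Equipment setup = 12
ES_Calibration = 0; EF_Calibration = 11
ES_Sample prep = 12; EF_Sample prep = 12+7 = 19
ES_Run assay = max(EF_Equipment setup=12, EF_Calibration=11) = 12; EF_Run assay = 12+8 = 20
ES_Incubation = 19; EF_Incubation = 19+9 = 28
ES_Imaging = 11; EF_Imaging = 11+8 = 19
ES_Data extraction = max(EF_Calibration=11, EF_Imaging=19) = 19; EF_Data extraction = 19+6 = 25
ES_Statistical analysis = max(EF_Run assay=20, EF_Incubation=28, EF_Data extraction=25) = 28; EF_Statistical analysis = 28+9 = 37
Expected project duration μ = 37 days. Critical path: Equipment setup → Sample prep → Incubation → Statistical analysis.

Backward pass:
LF_Statistical analysis = 37; LS_Statistical analysis = 37−9 = 28
LF_Data extraction = LS_Statistical analysis = 28; LS_Data extraction = 28−6 = 22
LF_Imaging = LS_Data extraction = 22; LS_Imaging = 22−8 = 14
LF_Incubation = LS_Statistical analysis = 28; LS_Incubation = 28−9 = 19
LF_Run assay = LS_Statistical analysis = 28; LS_Run assay = 28−8 = 20
LF_Sample prep = LS_Incubation = 19; LS_Sample prep = 19−7 = 12
LF_Calibration = min(LS_Run assay=20, LS_Imaging=14, LS_Data extraction=22) = 14; LS_Calibration = 14−11 = 3
LF_Equipment setup = min(LS_Sample prep=12, LS_Run assay=20) = 12; LS_Equipment setup = 12−12 = 0
Slack_Run assay = LS_Run assay − ES_Run assay = 20 − 12 = 8

8 days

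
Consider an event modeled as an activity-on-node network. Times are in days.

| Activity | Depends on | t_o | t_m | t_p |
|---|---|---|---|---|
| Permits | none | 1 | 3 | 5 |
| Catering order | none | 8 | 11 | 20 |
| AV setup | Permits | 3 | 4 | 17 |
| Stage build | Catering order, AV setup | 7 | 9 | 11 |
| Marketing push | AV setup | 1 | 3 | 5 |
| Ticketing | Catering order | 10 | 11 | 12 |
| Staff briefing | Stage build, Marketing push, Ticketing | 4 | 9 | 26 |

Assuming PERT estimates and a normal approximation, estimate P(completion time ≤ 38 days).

te_Permits = (1 + 4·3 + 5)/6 = 18/6 = 3; σ²_Permits = ((5−1)/6)² = 0.444
te_Catering order = (8 + 4·11 + 20)/6 = 72/6 = 12; σ²_Catering order = ((20−8)/6)² = 4.000
te_AV setup = (3 + 4·4 + 17)/6 = 36/6 = 6; σ²_AV setup = ((17−3)/6)² = 5.444
te_Stage build = (7 + 4·9 + 11)/6 = 54/6 = 9; σ²_Stage build = ((11−7)/6)² = 0.444
te_Marketing push = (1 + 4·3 + 5)/6 = 18/6 = 3; σ²_Marketing push = ((5−1)/6)² = 0.444
te_Ticketing = (10 + 4·11 + 12)/6 = 66/6 = 11; σ²_Ticketing = ((12−10)/6)² = 0.111
te_Staff briefing = (4 + 4·9 + 26)/6 = 66/6 = 11; σ²_Staff briefing = ((26−4)/6)² = 13.444

Forward pass:
ES_Permits = 0; EF_Permits = 3
ES_Catering order = 0; EF_Catering order = 12
ES_AV setup = 3; EF_AV setup = 3+6 = 9
ES_Stage build = max(EF_Catering order=12, EF_AV setup=9) = 12; EF_Stage build = 12+9 = 21
ES_Marketing push = 9; EF_Marketing push = 9+3 = 12
ES_Ticketing = 12; EF_Ticketing = 12+11 = 23
ES_Staff briefing = max(EF_Stage build=21, EF_Marketing push=12, EF_Ticketing=23) = 23; EF_Staff briefing = 23+11 = 34
Expected project duration μ = 34 days. Critical path: Catering order → Ticketing → Staff briefing.

Variance along critical path = 4.000 + 0.111 + 13.444 = 17.556; σ = √17.556 = 4.190 days.
Z = (38 − 34) / 4.190 = 0.955
P(T ≤ 38) = Φ(0.955) ≈ 0.830

0.830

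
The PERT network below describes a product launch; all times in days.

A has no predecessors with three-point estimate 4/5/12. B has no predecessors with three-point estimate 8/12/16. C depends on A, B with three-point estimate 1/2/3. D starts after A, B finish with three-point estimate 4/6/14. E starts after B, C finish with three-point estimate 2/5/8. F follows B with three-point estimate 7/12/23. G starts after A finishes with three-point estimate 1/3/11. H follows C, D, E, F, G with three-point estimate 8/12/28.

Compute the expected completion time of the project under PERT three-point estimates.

te_A = (4 + 4·5 + 12)/6 = 36/6 = 6
te_B = (8 + 4·12 + 16)/6 = 72/6 = 12
te_C = (1 + 4·2 + 3)/6 = 12/6 = 2
te_D = (4 + 4·6 + 14)/6 = 42/6 = 7
te_E = (2 + 4·5 + 8)/6 = 30/6 = 5
te_F = (7 + 4·12 + 23)/6 = 78/6 = 13
te_G = (1 + 4·3 + 11)/6 = 24/6 = 4
te_H = (8 + 4·12 + 28)/6 = 84/6 = 14

Forward pass:
ES_A = 0; EF_A = 6
ES_B = 0; EF_B = 12
ES_C = max(EF_A=6, EF_B=12) = 12; EF_C = 12+2 = 14
ES_D = max(EF_A=6, EF_B=12) = 12; EF_D = 12+7 = 19
ES_E = max(EF_B=12, EF_C=14) = 14; EF_E = 14+5 = 19
ES_F = 12; EF_F = 12+13 = 25
ES_G = 6; EF_G = 6+4 = 10
ES_H = max(EF_C=14, EF_D=19, EF_E=19, EF_F=25, EF_G=10) = 25; EF_H = 25+14 = 39
Expected project duration μ = 39 days. Critical path: B → F → H.

39 days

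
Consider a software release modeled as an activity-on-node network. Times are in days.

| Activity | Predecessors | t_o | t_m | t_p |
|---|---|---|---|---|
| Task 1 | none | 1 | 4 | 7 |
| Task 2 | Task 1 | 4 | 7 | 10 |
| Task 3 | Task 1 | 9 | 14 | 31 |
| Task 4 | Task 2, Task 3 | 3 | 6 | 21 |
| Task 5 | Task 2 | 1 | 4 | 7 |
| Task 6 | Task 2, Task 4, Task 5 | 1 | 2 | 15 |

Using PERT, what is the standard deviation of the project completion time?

5.37 days

te_Task 1 = (1 + 4·4 + 7)/6 = 24/6 = 4; σ²_Task 1 = ((7−1)/6)² = 1.000
te_Task 2 = (4 + 4·7 + 10)/6 = 42/6 = 7; σ²_Task 2 = ((10−4)/6)² = 1.000
te_Task 3 = (9 + 4·14 + 31)/6 = 96/6 = 16; σ²_Task 3 = ((31−9)/6)² = 13.444
te_Task 4 = (3 + 4·6 + 21)/6 = 48/6 = 8; σ²_Task 4 = ((21−3)/6)² = 9.000
te_Task 5 = (1 + 4·4 + 7)/6 = 24/6 = 4; σ²_Task 5 = ((7−1)/6)² = 1.000
te_Task 6 = (1 + 4·2 + 15)/6 = 24/6 = 4; σ²_Task 6 = ((15−1)/6)² = 5.444

Forward pass:
ES_Task 1 = 0; EF_Task 1 = 4
ES_Task 2 = 4; EF_Task 2 = 4+7 = 11
ES_Task 3 = 4; EF_Task 3 = 4+16 = 20
ES_Task 4 = max(EF_Task 2=11, EF_Task 3=20) = 20; EF_Task 4 = 20+8 = 28
ES_Task 5 = 11; EF_Task 5 = 11+4 = 15
ES_Task 6 = max(EF_Task 2=11, EF_Task 4=28, EF_Task 5=15) = 28; EF_Task 6 = 28+4 = 32
Expected project duration μ = 32 days. Critical path: Task 1 → Task 3 → Task 4 → Task 6.

Variance along critical path = 1.000 + 13.444 + 9.000 + 5.444 = 28.889
σ = √28.889 = 5.375 days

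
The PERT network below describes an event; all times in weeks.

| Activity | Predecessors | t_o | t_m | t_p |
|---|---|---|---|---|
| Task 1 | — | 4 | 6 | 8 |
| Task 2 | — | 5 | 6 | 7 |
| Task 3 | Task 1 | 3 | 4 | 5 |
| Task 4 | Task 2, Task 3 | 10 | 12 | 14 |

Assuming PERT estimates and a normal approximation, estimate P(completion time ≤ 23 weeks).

0.841

te_Task 1 = (4 + 4·6 + 8)/6 = 36/6 = 6; σ²_Task 1 = ((8−4)/6)² = 0.444
te_Task 2 = (5 + 4·6 + 7)/6 = 36/6 = 6; σ²_Task 2 = ((7−5)/6)² = 0.111
te_Task 3 = (3 + 4·4 + 5)/6 = 24/6 = 4; σ²_Task 3 = ((5−3)/6)² = 0.111
te_Task 4 = (10 + 4·12 + 14)/6 = 72/6 = 12; σ²_Task 4 = ((14−10)/6)² = 0.444

Forward pass:
ES_Task 1 = 0; EF_Task 1 = 6
ES_Task 2 = 0; EF_Task 2 = 6
ES_Task 3 = 6; EF_Task 3 = 6+4 = 10
ES_Task 4 = max(EF_Task 2=6, EF_Task 3=10) = 10; EF_Task 4 = 10+12 = 22
Expected project duration μ = 22 weeks. Critical path: Task 1 → Task 3 → Task 4.

Variance along critical path = 0.444 + 0.111 + 0.444 = 1.000; σ = √1.000 = 1.000 weeks.
Z = (23 − 22) / 1.000 = 1.000
P(T ≤ 23) = Φ(1.000) ≈ 0.841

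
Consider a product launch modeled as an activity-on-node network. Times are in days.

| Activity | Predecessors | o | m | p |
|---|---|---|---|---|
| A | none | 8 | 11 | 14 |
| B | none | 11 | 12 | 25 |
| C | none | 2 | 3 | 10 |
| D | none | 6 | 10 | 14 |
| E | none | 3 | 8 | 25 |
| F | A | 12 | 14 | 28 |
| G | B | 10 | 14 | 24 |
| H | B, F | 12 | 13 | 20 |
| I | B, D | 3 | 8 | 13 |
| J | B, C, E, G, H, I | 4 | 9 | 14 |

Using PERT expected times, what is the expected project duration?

te_A = (8 + 4·11 + 14)/6 = 66/6 = 11
te_B = (11 + 4·12 + 25)/6 = 84/6 = 14
te_C = (2 + 4·3 + 10)/6 = 24/6 = 4
te_D = (6 + 4·10 + 14)/6 = 60/6 = 10
te_E = (3 + 4·8 + 25)/6 = 60/6 = 10
te_F = (12 + 4·14 + 28)/6 = 96/6 = 16
te_G = (10 + 4·14 + 24)/6 = 90/6 = 15
te_H = (12 + 4·13 + 20)/6 = 84/6 = 14
te_I = (3 + 4·8 + 13)/6 = 48/6 = 8
te_J = (4 + 4·9 + 14)/6 = 54/6 = 9

Forward pass:
ES_A = 0; EF_A = 11
ES_B = 0; EF_B = 14
ES_C = 0; EF_C = 4
ES_D = 0; EF_D = 10
ES_E = 0; EF_E = 10
ES_F = 11; EF_F = 11+16 = 27
ES_G = 14; EF_G = 14+15 = 29
ES_H = max(EF_B=14, EF_F=27) = 27; EF_H = 27+14 = 41
ES_I = max(EF_B=14, EF_D=10) = 14; EF_I = 14+8 = 22
ES_J = max(EF_B=14, EF_C=4, EF_E=10, EF_G=29, EF_H=41, EF_I=22) = 41; EF_J = 41+9 = 50
Expected project duration μ = 50 days. Critical path: A → F → H → J.

50 days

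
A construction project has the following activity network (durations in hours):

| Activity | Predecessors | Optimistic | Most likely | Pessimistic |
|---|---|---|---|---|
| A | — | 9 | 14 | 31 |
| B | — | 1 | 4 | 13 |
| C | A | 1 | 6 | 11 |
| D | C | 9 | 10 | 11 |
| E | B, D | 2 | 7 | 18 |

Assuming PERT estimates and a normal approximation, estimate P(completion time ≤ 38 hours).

0.340

te_A = (9 + 4·14 + 31)/6 = 96/6 = 16; σ²_A = ((31−9)/6)² = 13.444
te_B = (1 + 4·4 + 13)/6 = 30/6 = 5; σ²_B = ((13−1)/6)² = 4.000
te_C = (1 + 4·6 + 11)/6 = 36/6 = 6; σ²_C = ((11−1)/6)² = 2.778
te_D = (9 + 4·10 + 11)/6 = 60/6 = 10; σ²_D = ((11−9)/6)² = 0.111
te_E = (2 + 4·7 + 18)/6 = 48/6 = 8; σ²_E = ((18−2)/6)² = 7.111

Forward pass:
ES_A = 0; EF_A = 16
ES_B = 0; EF_B = 5
ES_C = 16; EF_C = 16+6 = 22
ES_D = 22; EF_D = 22+10 = 32
ES_E = max(EF_B=5, EF_D=32) = 32; EF_E = 32+8 = 40
Expected project duration μ = 40 hours. Critical path: A → C → D → E.

Variance along critical path = 13.444 + 2.778 + 0.111 + 7.111 = 23.444; σ = √23.444 = 4.842 hours.
Z = (38 − 40) / 4.842 = -0.413
P(T ≤ 38) = Φ(-0.413) ≈ 0.340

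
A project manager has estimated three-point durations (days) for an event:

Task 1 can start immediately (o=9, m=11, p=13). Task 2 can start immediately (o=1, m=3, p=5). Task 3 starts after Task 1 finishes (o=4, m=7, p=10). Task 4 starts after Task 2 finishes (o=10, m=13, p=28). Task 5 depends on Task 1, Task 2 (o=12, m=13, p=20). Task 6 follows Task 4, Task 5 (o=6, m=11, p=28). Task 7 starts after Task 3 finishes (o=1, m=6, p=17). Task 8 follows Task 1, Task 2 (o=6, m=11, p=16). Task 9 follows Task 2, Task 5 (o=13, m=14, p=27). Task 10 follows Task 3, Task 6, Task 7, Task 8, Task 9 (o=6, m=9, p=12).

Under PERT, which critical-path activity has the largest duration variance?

Task 9

te_Task 1 = (9 + 4·11 + 13)/6 = 66/6 = 11; σ²_Task 1 = ((13−9)/6)² = 0.444
te_Task 2 = (1 + 4·3 + 5)/6 = 18/6 = 3; σ²_Task 2 = ((5−1)/6)² = 0.444
te_Task 3 = (4 + 4·7 + 10)/6 = 42/6 = 7; σ²_Task 3 = ((10−4)/6)² = 1.000
te_Task 4 = (10 + 4·13 + 28)/6 = 90/6 = 15; σ²_Task 4 = ((28−10)/6)² = 9.000
te_Task 5 = (12 + 4·13 + 20)/6 = 84/6 = 14; σ²_Task 5 = ((20−12)/6)² = 1.778
te_Task 6 = (6 + 4·11 + 28)/6 = 78/6 = 13; σ²_Task 6 = ((28−6)/6)² = 13.444
te_Task 7 = (1 + 4·6 + 17)/6 = 42/6 = 7; σ²_Task 7 = ((17−1)/6)² = 7.111
te_Task 8 = (6 + 4·11 + 16)/6 = 66/6 = 11; σ²_Task 8 = ((16−6)/6)² = 2.778
te_Task 9 = (13 + 4·14 + 27)/6 = 96/6 = 16; σ²_Task 9 = ((27−13)/6)² = 5.444
te_Task 10 = (6 + 4·9 + 12)/6 = 54/6 = 9; σ²_Task 10 = ((12−6)/6)² = 1.000

Forward pass:
ES_Task 1 = 0; EF_Task 1 = 11
ES_Task 2 = 0; EF_Task 2 = 3
ES_Task 3 = 11; EF_Task 3 = 11+7 = 18
ES_Task 4 = 3; EF_Task 4 = 3+15 = 18
ES_Task 5 = max(EF_Task 1=11, EF_Task 2=3) = 11; EF_Task 5 = 11+14 = 25
ES_Task 6 = max(EF_Task 4=18, EF_Task 5=25) = 25; EF_Task 6 = 25+13 = 38
ES_Task 7 = 18; EF_Task 7 = 18+7 = 25
ES_Task 8 = max(EF_Task 1=11, EF_Task 2=3) = 11; EF_Task 8 = 11+11 = 22
ES_Task 9 = max(EF_Task 2=3, EF_Task 5=25) = 25; EF_Task 9 = 25+16 = 41
ES_Task 10 = max(EF_Task 3=18, EF_Task 6=38, EF_Task 7=25, EF_Task 8=22, EF_Task 9=41) = 41; EF_Task 10 = 41+9 = 50
Expected project duration μ = 50 days. Critical path: Task 1 → Task 5 → Task 9 → Task 10.

Variances on critical path: σ²_Task 1=0.444, σ²_Task 5=1.778, σ²_Task 9=5.444, σ²_Task 10=1.000.
Largest is σ²_Task 9 = 5.444.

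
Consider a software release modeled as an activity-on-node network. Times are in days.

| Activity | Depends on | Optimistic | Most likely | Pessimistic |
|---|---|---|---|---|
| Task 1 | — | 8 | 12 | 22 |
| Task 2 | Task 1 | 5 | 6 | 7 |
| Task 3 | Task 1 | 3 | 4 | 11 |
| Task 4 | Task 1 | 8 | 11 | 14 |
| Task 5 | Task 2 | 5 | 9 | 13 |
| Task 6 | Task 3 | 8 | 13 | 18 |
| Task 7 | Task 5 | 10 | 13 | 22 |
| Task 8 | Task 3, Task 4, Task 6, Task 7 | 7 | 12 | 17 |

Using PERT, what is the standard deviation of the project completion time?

te_Task 1 = (8 + 4·12 + 22)/6 = 78/6 = 13; σ²_Task 1 = ((22−8)/6)² = 5.444
te_Task 2 = (5 + 4·6 + 7)/6 = 36/6 = 6; σ²_Task 2 = ((7−5)/6)² = 0.111
te_Task 3 = (3 + 4·4 + 11)/6 = 30/6 = 5; σ²_Task 3 = ((11−3)/6)² = 1.778
te_Task 4 = (8 + 4·11 + 14)/6 = 66/6 = 11; σ²_Task 4 = ((14−8)/6)² = 1.000
te_Task 5 = (5 + 4·9 + 13)/6 = 54/6 = 9; σ²_Task 5 = ((13−5)/6)² = 1.778
te_Task 6 = (8 + 4·13 + 18)/6 = 78/6 = 13; σ²_Task 6 = ((18−8)/6)² = 2.778
te_Task 7 = (10 + 4·13 + 22)/6 = 84/6 = 14; σ²_Task 7 = ((22−10)/6)² = 4.000
te_Task 8 = (7 + 4·12 + 17)/6 = 72/6 = 12; σ²_Task 8 = ((17−7)/6)² = 2.778

Forward pass:
ES_Task 1 = 0; EF_Task 1 = 13
ES_Task 2 = 13; EF_Task 2 = 13+6 = 19
ES_Task 3 = 13; EF_Task 3 = 13+5 = 18
ES_Task 4 = 13; EF_Task 4 = 13+11 = 24
ES_Task 5 = 19; EF_Task 5 = 19+9 = 28
ES_Task 6 = 18; EF_Task 6 = 18+13 = 31
ES_Task 7 = 28; EF_Task 7 = 28+14 = 42
ES_Task 8 = max(EF_Task 3=18, EF_Task 4=24, EF_Task 6=31, EF_Task 7=42) = 42; EF_Task 8 = 42+12 = 54
Expected project duration μ = 54 days. Critical path: Task 1 → Task 2 → Task 5 → Task 7 → Task 8.

Variance along critical path = 5.444 + 0.111 + 1.778 + 4.000 + 2.778 = 14.111
σ = √14.111 = 3.756 days

3.76 days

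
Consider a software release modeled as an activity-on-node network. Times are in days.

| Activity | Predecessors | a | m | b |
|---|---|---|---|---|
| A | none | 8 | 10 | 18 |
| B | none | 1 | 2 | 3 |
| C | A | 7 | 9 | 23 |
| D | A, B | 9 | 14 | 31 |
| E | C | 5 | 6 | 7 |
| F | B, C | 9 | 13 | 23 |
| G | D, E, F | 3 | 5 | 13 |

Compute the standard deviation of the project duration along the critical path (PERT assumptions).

te_A = (8 + 4·10 + 18)/6 = 66/6 = 11; σ²_A = ((18−8)/6)² = 2.778
te_B = (1 + 4·2 + 3)/6 = 12/6 = 2; σ²_B = ((3−1)/6)² = 0.111
te_C = (7 + 4·9 + 23)/6 = 66/6 = 11; σ²_C = ((23−7)/6)² = 7.111
te_D = (9 + 4·14 + 31)/6 = 96/6 = 16; σ²_D = ((31−9)/6)² = 13.444
te_E = (5 + 4·6 + 7)/6 = 36/6 = 6; σ²_E = ((7−5)/6)² = 0.111
te_F = (9 + 4·13 + 23)/6 = 84/6 = 14; σ²_F = ((23−9)/6)² = 5.444
te_G = (3 + 4·5 + 13)/6 = 36/6 = 6; σ²_G = ((13−3)/6)² = 2.778

Forward pass:
ES_A = 0; EF_A = 11
ES_B = 0; EF_B = 2
ES_C = 11; EF_C = 11+11 = 22
ES_D = max(EF_A=11, EF_B=2) = 11; EF_D = 11+16 = 27
ES_E = 22; EF_E = 22+6 = 28
ES_F = max(EF_B=2, EF_C=22) = 22; EF_F = 22+14 = 36
ES_G = max(EF_D=27, EF_E=28, EF_F=36) = 36; EF_G = 36+6 = 42
Expected project duration μ = 42 days. Critical path: A → C → F → G.

Variance along critical path = 2.778 + 7.111 + 5.444 + 2.778 = 18.111
σ = √18.111 = 4.256 days

4.26 days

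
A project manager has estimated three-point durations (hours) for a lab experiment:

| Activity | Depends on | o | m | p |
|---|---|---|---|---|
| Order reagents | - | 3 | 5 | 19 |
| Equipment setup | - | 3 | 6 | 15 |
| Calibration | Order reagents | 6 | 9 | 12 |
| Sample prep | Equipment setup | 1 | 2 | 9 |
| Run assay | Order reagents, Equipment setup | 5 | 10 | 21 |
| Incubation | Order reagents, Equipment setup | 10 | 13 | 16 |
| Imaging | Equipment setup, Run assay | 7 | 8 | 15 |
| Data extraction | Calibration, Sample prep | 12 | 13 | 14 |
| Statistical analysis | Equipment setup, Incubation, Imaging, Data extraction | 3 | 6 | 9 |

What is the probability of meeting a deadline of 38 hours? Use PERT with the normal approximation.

0.838

te_Order reagents = (3 + 4·5 + 19)/6 = 42/6 = 7; σ²_Order reagents = ((19−3)/6)² = 7.111
te_Equipment setup = (3 + 4·6 + 15)/6 = 42/6 = 7; σ²_Equipment setup = ((15−3)/6)² = 4.000
te_Calibration = (6 + 4·9 + 12)/6 = 54/6 = 9; σ²_Calibration = ((12−6)/6)² = 1.000
te_Sample prep = (1 + 4·2 + 9)/6 = 18/6 = 3; σ²_Sample prep = ((9−1)/6)² = 1.778
te_Run assay = (5 + 4·10 + 21)/6 = 66/6 = 11; σ²_Run assay = ((21−5)/6)² = 7.111
te_Incubation = (10 + 4·13 + 16)/6 = 78/6 = 13; σ²_Incubation = ((16−10)/6)² = 1.000
te_Imaging = (7 + 4·8 + 15)/6 = 54/6 = 9; σ²_Imaging = ((15−7)/6)² = 1.778
te_Data extraction = (12 + 4·13 + 14)/6 = 78/6 = 13; σ²_Data extraction = ((14−12)/6)² = 0.111
te_Statistical analysis = (3 + 4·6 + 9)/6 = 36/6 = 6; σ²_Statistical analysis = ((9−3)/6)² = 1.000

Forward pass:
ES_Order reagents = 0; EF_Order reagents = 7
ES_Equipment setup = 0; EF_Equipment setup = 7
ES_Calibration = 7; EF_Calibration = 7+9 = 16
ES_Sample prep = 7; EF_Sample prep = 7+3 = 10
ES_Run assay = max(EF_Order reagents=7, EF_Equipment setup=7) = 7; EF_Run assay = 7+11 = 18
ES_Incubation = max(EF_Order reagents=7, EF_Equipment setup=7) = 7; EF_Incubation = 7+13 = 20
ES_Imaging = max(EF_Equipment setup=7, EF_Run assay=18) = 18; EF_Imaging = 18+9 = 27
ES_Data extraction = max(EF_Calibration=16, EF_Sample prep=10) = 16; EF_Data extraction = 16+13 = 29
ES_Statistical analysis = max(EF_Equipment setup=7, EF_Incubation=20, EF_Imaging=27, EF_Data extraction=29) = 29; EF_Statistical analysis = 29+6 = 35
Expected project duration μ = 35 hours. Critical path: Order reagents → Calibration → Data extraction → Statistical analysis.

Variance along critical path = 7.111 + 1.000 + 0.111 + 1.000 = 9.222; σ = √9.222 = 3.037 hours.
Z = (38 − 35) / 3.037 = 0.988
P(T ≤ 38) = Φ(0.988) ≈ 0.838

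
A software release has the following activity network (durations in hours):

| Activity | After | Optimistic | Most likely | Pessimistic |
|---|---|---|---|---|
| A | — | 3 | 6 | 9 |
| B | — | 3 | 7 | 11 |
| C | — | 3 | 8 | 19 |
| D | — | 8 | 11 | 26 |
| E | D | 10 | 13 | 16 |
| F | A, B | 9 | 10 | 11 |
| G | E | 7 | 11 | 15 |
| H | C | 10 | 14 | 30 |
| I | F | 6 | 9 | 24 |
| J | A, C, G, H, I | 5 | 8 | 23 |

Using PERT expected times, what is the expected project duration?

te_A = (3 + 4·6 + 9)/6 = 36/6 = 6
te_B = (3 + 4·7 + 11)/6 = 42/6 = 7
te_C = (3 + 4·8 + 19)/6 = 54/6 = 9
te_D = (8 + 4·11 + 26)/6 = 78/6 = 13
te_E = (10 + 4·13 + 16)/6 = 78/6 = 13
te_F = (9 + 4·10 + 11)/6 = 60/6 = 10
te_G = (7 + 4·11 + 15)/6 = 66/6 = 11
te_H = (10 + 4·14 + 30)/6 = 96/6 = 16
te_I = (6 + 4·9 + 24)/6 = 66/6 = 11
te_J = (5 + 4·8 + 23)/6 = 60/6 = 10

Forward pass:
ES_A = 0; EF_A = 6
ES_B = 0; EF_B = 7
ES_C = 0; EF_C = 9
ES_D = 0; EF_D = 13
ES_E = 13; EF_E = 13+13 = 26
ES_F = max(EF_A=6, EF_B=7) = 7; EF_F = 7+10 = 17
ES_G = 26; EF_G = 26+11 = 37
ES_H = 9; EF_H = 9+16 = 25
ES_I = 17; EF_I = 17+11 = 28
ES_J = max(EF_A=6, EF_C=9, EF_G=37, EF_H=25, EF_I=28) = 37; EF_J = 37+10 = 47
Expected project duration μ = 47 hours. Critical path: D → E → G → J.

47 hours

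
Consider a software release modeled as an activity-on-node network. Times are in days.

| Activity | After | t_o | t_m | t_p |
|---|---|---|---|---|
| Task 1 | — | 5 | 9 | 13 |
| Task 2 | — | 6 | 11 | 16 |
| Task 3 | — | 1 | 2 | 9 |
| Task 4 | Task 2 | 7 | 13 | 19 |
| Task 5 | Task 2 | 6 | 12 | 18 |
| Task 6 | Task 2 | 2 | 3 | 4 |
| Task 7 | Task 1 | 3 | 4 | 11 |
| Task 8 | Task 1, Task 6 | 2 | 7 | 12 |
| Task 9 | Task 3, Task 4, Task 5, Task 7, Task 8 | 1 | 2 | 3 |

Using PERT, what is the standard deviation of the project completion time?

2.62 days

te_Task 1 = (5 + 4·9 + 13)/6 = 54/6 = 9; σ²_Task 1 = ((13−5)/6)² = 1.778
te_Task 2 = (6 + 4·11 + 16)/6 = 66/6 = 11; σ²_Task 2 = ((16−6)/6)² = 2.778
te_Task 3 = (1 + 4·2 + 9)/6 = 18/6 = 3; σ²_Task 3 = ((9−1)/6)² = 1.778
te_Task 4 = (7 + 4·13 + 19)/6 = 78/6 = 13; σ²_Task 4 = ((19−7)/6)² = 4.000
te_Task 5 = (6 + 4·12 + 18)/6 = 72/6 = 12; σ²_Task 5 = ((18−6)/6)² = 4.000
te_Task 6 = (2 + 4·3 + 4)/6 = 18/6 = 3; σ²_Task 6 = ((4−2)/6)² = 0.111
te_Task 7 = (3 + 4·4 + 11)/6 = 30/6 = 5; σ²_Task 7 = ((11−3)/6)² = 1.778
te_Task 8 = (2 + 4·7 + 12)/6 = 42/6 = 7; σ²_Task 8 = ((12−2)/6)² = 2.778
te_Task 9 = (1 + 4·2 + 3)/6 = 12/6 = 2; σ²_Task 9 = ((3−1)/6)² = 0.111

Forward pass:
ES_Task 1 = 0; EF_Task 1 = 9
ES_Task 2 = 0; EF_Task 2 = 11
ES_Task 3 = 0; EF_Task 3 = 3
ES_Task 4 = 11; EF_Task 4 = 11+13 = 24
ES_Task 5 = 11; EF_Task 5 = 11+12 = 23
ES_Task 6 = 11; EF_Task 6 = 11+3 = 14
ES_Task 7 = 9; EF_Task 7 = 9+5 = 14
ES_Task 8 = max(EF_Task 1=9, EF_Task 6=14) = 14; EF_Task 8 = 14+7 = 21
ES_Task 9 = max(EF_Task 3=3, EF_Task 4=24, EF_Task 5=23, EF_Task 7=14, EF_Task 8=21) = 24; EF_Task 9 = 24+2 = 26
Expected project duration μ = 26 days. Critical path: Task 2 → Task 4 → Task 9.

Variance along critical path = 2.778 + 4.000 + 0.111 = 6.889
σ = √6.889 = 2.625 days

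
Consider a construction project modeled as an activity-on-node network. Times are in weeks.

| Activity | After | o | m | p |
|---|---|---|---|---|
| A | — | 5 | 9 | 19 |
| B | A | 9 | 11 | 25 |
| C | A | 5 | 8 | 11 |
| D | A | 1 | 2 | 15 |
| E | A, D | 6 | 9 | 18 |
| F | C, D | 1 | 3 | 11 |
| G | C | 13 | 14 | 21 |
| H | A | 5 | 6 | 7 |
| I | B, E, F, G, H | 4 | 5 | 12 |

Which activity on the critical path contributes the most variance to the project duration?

te_A = (5 + 4·9 + 19)/6 = 60/6 = 10; σ²_A = ((19−5)/6)² = 5.444
te_B = (9 + 4·11 + 25)/6 = 78/6 = 13; σ²_B = ((25−9)/6)² = 7.111
te_C = (5 + 4·8 + 11)/6 = 48/6 = 8; σ²_C = ((11−5)/6)² = 1.000
te_D = (1 + 4·2 + 15)/6 = 24/6 = 4; σ²_D = ((15−1)/6)² = 5.444
te_E = (6 + 4·9 + 18)/6 = 60/6 = 10; σ²_E = ((18−6)/6)² = 4.000
te_F = (1 + 4·3 + 11)/6 = 24/6 = 4; σ²_F = ((11−1)/6)² = 2.778
te_G = (13 + 4·14 + 21)/6 = 90/6 = 15; σ²_G = ((21−13)/6)² = 1.778
te_H = (5 + 4·6 + 7)/6 = 36/6 = 6; σ²_H = ((7−5)/6)² = 0.111
te_I = (4 + 4·5 + 12)/6 = 36/6 = 6; σ²_I = ((12−4)/6)² = 1.778

Forward pass:
ES_A = 0; EF_A = 10
ES_B = 10; EF_B = 10+13 = 23
ES_C = 10; EF_C = 10+8 = 18
ES_D = 10; EF_D = 10+4 = 14
ES_E = max(EF_A=10, EF_D=14) = 14; EF_E = 14+10 = 24
ES_F = max(EF_C=18, EF_D=14) = 18; EF_F = 18+4 = 22
ES_G = 18; EF_G = 18+15 = 33
ES_H = 10; EF_H = 10+6 = 16
ES_I = max(EF_B=23, EF_E=24, EF_F=22, EF_G=33, EF_H=16) = 33; EF_I = 33+6 = 39
Expected project duration μ = 39 weeks. Critical path: A → C → G → I.

Variances on critical path: σ²_A=5.444, σ²_C=1.000, σ²_G=1.778, σ²_I=1.778.
Largest is σ²_A = 5.444.

A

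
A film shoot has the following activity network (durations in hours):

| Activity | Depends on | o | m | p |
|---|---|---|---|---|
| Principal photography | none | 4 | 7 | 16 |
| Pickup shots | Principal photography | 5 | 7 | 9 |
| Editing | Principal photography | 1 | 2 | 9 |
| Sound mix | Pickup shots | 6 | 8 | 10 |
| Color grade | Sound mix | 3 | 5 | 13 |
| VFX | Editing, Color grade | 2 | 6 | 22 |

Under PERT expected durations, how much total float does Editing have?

18 hours

te_Principal photography = (4 + 4·7 + 16)/6 = 48/6 = 8
te_Pickup shots = (5 + 4·7 + 9)/6 = 42/6 = 7
te_Editing = (1 + 4·2 + 9)/6 = 18/6 = 3
te_Sound mix = (6 + 4·8 + 10)/6 = 48/6 = 8
te_Color grade = (3 + 4·5 + 13)/6 = 36/6 = 6
te_VFX = (2 + 4·6 + 22)/6 = 48/6 = 8

Forward pass:
ES_Principal photography = 0; EF_Principal photography = 8
ES_Pickup shots = 8; EF_Pickup shots = 8+7 = 15
ES_Editing = 8; EF_Editing = 8+3 = 11
ES_Sound mix = 15; EF_Sound mix = 15+8 = 23
ES_Color grade = 23; EF_Color grade = 23+6 = 29
ES_VFX = max(EF_Editing=11, EF_Color grade=29) = 29; EF_VFX = 29+8 = 37
Expected project duration μ = 37 hours. Critical path: Principal photography → Pickup shots → Sound mix → Color grade → VFX.

Backward pass:
LF_VFX = 37; LS_VFX = 37−8 = 29
LF_Color grade = LS_VFX = 29; LS_Color grade = 29−6 = 23
LF_Sound mix = LS_Color grade = 23; LS_Sound mix = 23−8 = 15
LF_Editing = LS_VFX = 29; LS_Editing = 29−3 = 26
LF_Pickup shots = LS_Sound mix = 15; LS_Pickup shots = 15−7 = 8
LF_Principal photography = min(LS_Pickup shots=8, LS_Editing=26) = 8; LS_Principal photography = 8−8 = 0
Slack_Editing = LS_Editing − ES_Editing = 26 − 8 = 18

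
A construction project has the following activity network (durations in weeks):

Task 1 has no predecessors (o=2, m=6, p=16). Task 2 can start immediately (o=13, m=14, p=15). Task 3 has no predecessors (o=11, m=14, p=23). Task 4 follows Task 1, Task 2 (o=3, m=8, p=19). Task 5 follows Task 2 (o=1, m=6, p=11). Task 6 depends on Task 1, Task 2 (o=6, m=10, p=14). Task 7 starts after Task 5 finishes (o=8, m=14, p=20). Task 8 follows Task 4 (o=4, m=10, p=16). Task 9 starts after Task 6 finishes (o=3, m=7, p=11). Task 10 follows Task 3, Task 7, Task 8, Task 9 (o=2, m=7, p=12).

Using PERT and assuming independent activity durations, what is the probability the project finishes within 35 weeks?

te_Task 1 = (2 + 4·6 + 16)/6 = 42/6 = 7; σ²_Task 1 = ((16−2)/6)² = 5.444
te_Task 2 = (13 + 4·14 + 15)/6 = 84/6 = 14; σ²_Task 2 = ((15−13)/6)² = 0.111
te_Task 3 = (11 + 4·14 + 23)/6 = 90/6 = 15; σ²_Task 3 = ((23−11)/6)² = 4.000
te_Task 4 = (3 + 4·8 + 19)/6 = 54/6 = 9; σ²_Task 4 = ((19−3)/6)² = 7.111
te_Task 5 = (1 + 4·6 + 11)/6 = 36/6 = 6; σ²_Task 5 = ((11−1)/6)² = 2.778
te_Task 6 = (6 + 4·10 + 14)/6 = 60/6 = 10; σ²_Task 6 = ((14−6)/6)² = 1.778
te_Task 7 = (8 + 4·14 + 20)/6 = 84/6 = 14; σ²_Task 7 = ((20−8)/6)² = 4.000
te_Task 8 = (4 + 4·10 + 16)/6 = 60/6 = 10; σ²_Task 8 = ((16−4)/6)² = 4.000
te_Task 9 = (3 + 4·7 + 11)/6 = 42/6 = 7; σ²_Task 9 = ((11−3)/6)² = 1.778
te_Task 10 = (2 + 4·7 + 12)/6 = 42/6 = 7; σ²_Task 10 = ((12−2)/6)² = 2.778

Forward pass:
ES_Task 1 = 0; EF_Task 1 = 7
ES_Task 2 = 0; EF_Task 2 = 14
ES_Task 3 = 0; EF_Task 3 = 15
ES_Task 4 = max(EF_Task 1=7, EF_Task 2=14) = 14; EF_Task 4 = 14+9 = 23
ES_Task 5 = 14; EF_Task 5 = 14+6 = 20
ES_Task 6 = max(EF_Task 1=7, EF_Task 2=14) = 14; EF_Task 6 = 14+10 = 24
ES_Task 7 = 20; EF_Task 7 = 20+14 = 34
ES_Task 8 = 23; EF_Task 8 = 23+10 = 33
ES_Task 9 = 24; EF_Task 9 = 24+7 = 31
ES_Task 10 = max(EF_Task 3=15, EF_Task 7=34, EF_Task 8=33, EF_Task 9=31) = 34; EF_Task 10 = 34+7 = 41
Expected project duration μ = 41 weeks. Critical path: Task 2 → Task 5 → Task 7 → Task 10.

Variance along critical path = 0.111 + 2.778 + 4.000 + 2.778 = 9.667; σ = √9.667 = 3.109 weeks.
Z = (35 − 41) / 3.109 = -1.930
P(T ≤ 35) = Φ(-1.930) ≈ 0.027

0.027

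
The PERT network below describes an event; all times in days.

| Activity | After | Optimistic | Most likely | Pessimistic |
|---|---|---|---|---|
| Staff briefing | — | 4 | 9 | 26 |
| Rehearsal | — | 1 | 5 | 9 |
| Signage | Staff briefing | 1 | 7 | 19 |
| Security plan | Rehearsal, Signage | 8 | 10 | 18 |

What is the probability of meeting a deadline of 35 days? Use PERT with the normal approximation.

0.840

te_Staff briefing = (4 + 4·9 + 26)/6 = 66/6 = 11; σ²_Staff briefing = ((26−4)/6)² = 13.444
te_Rehearsal = (1 + 4·5 + 9)/6 = 30/6 = 5; σ²_Rehearsal = ((9−1)/6)² = 1.778
te_Signage = (1 + 4·7 + 19)/6 = 48/6 = 8; σ²_Signage = ((19−1)/6)² = 9.000
te_Security plan = (8 + 4·10 + 18)/6 = 66/6 = 11; σ²_Security plan = ((18−8)/6)² = 2.778

Forward pass:
ES_Staff briefing = 0; EF_Staff briefing = 11
ES_Rehearsal = 0; EF_Rehearsal = 5
ES_Signage = 11; EF_Signage = 11+8 = 19
ES_Security plan = max(EF_Rehearsal=5, EF_Signage=19) = 19; EF_Security plan = 19+11 = 30
Expected project duration μ = 30 days. Critical path: Staff briefing → Signage → Security plan.

Variance along critical path = 13.444 + 9.000 + 2.778 = 25.222; σ = √25.222 = 5.022 days.
Z = (35 − 30) / 5.022 = 0.996
P(T ≤ 35) = Φ(0.996) ≈ 0.840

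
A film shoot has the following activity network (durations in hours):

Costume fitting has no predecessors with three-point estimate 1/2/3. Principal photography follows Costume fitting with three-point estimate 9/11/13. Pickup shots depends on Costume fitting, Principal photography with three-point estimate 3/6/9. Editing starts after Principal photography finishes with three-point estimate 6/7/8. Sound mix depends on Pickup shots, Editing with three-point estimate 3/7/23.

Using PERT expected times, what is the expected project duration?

29 hours

te_Costume fitting = (1 + 4·2 + 3)/6 = 12/6 = 2
te_Principal photography = (9 + 4·11 + 13)/6 = 66/6 = 11
te_Pickup shots = (3 + 4·6 + 9)/6 = 36/6 = 6
te_Editing = (6 + 4·7 + 8)/6 = 42/6 = 7
te_Sound mix = (3 + 4·7 + 23)/6 = 54/6 = 9

Forward pass:
ES_Costume fitting = 0; EF_Costume fitting = 2
ES_Principal photography = 2; EF_Principal photography = 2+11 = 13
ES_Pickup shots = max(EF_Costume fitting=2, EF_Principal photography=13) = 13; EF_Pickup shots = 13+6 = 19
ES_Editing = 13; EF_Editing = 13+7 = 20
ES_Sound mix = max(EF_Pickup shots=19, EF_Editing=20) = 20; EF_Sound mix = 20+9 = 29
Expected project duration μ = 29 hours. Critical path: Costume fitting → Principal photography → Editing → Sound mix.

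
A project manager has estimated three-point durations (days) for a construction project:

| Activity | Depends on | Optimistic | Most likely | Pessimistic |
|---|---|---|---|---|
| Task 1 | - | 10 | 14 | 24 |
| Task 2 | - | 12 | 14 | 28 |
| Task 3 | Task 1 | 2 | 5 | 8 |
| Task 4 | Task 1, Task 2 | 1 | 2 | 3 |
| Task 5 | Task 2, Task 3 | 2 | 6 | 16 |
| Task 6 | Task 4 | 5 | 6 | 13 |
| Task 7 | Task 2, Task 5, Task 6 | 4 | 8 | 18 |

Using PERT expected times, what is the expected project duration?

36 days

te_Task 1 = (10 + 4·14 + 24)/6 = 90/6 = 15
te_Task 2 = (12 + 4·14 + 28)/6 = 96/6 = 16
te_Task 3 = (2 + 4·5 + 8)/6 = 30/6 = 5
te_Task 4 = (1 + 4·2 + 3)/6 = 12/6 = 2
te_Task 5 = (2 + 4·6 + 16)/6 = 42/6 = 7
te_Task 6 = (5 + 4·6 + 13)/6 = 42/6 = 7
te_Task 7 = (4 + 4·8 + 18)/6 = 54/6 = 9

Forward pass:
ES_Task 1 = 0; EF_Task 1 = 15
ES_Task 2 = 0; EF_Task 2 = 16
ES_Task 3 = 15; EF_Task 3 = 15+5 = 20
ES_Task 4 = max(EF_Task 1=15, EF_Task 2=16) = 16; EF_Task 4 = 16+2 = 18
ES_Task 5 = max(EF_Task 2=16, EF_Task 3=20) = 20; EF_Task 5 = 20+7 = 27
ES_Task 6 = 18; EF_Task 6 = 18+7 = 25
ES_Task 7 = max(EF_Task 2=16, EF_Task 5=27, EF_Task 6=25) = 27; EF_Task 7 = 27+9 = 36
Expected project duration μ = 36 days. Critical path: Task 1 → Task 3 → Task 5 → Task 7.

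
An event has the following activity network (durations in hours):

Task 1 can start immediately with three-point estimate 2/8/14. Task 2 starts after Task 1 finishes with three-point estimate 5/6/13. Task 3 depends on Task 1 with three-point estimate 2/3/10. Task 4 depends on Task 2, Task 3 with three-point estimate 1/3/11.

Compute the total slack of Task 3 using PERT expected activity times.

3 hours

te_Task 1 = (2 + 4·8 + 14)/6 = 48/6 = 8
te_Task 2 = (5 + 4·6 + 13)/6 = 42/6 = 7
te_Task 3 = (2 + 4·3 + 10)/6 = 24/6 = 4
te_Task 4 = (1 + 4·3 + 11)/6 = 24/6 = 4

Forward pass:
ES_Task 1 = 0; EF_Task 1 = 8
ES_Task 2 = 8; EF_Task 2 = 8+7 = 15
ES_Task 3 = 8; EF_Task 3 = 8+4 = 12
ES_Task 4 = max(EF_Task 2=15, EF_Task 3=12) = 15; EF_Task 4 = 15+4 = 19
Expected project duration μ = 19 hours. Critical path: Task 1 → Task 2 → Task 4.

Backward pass:
LF_Task 4 = 19; LS_Task 4 = 19−4 = 15
LF_Task 3 = LS_Task 4 = 15; LS_Task 3 = 15−4 = 11
LF_Task 2 = LS_Task 4 = 15; LS_Task 2 = 15−7 = 8
LF_Task 1 = min(LS_Task 2=8, LS_Task 3=11) = 8; LS_Task 1 = 8−8 = 0
Slack_Task 3 = LS_Task 3 − ES_Task 3 = 11 − 8 = 3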